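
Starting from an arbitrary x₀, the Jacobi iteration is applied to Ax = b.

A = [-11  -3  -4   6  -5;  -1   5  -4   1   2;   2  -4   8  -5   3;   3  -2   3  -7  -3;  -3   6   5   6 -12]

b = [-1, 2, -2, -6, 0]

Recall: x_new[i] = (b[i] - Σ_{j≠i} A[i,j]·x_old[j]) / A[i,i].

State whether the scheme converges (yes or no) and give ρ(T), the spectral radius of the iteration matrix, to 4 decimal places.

Write A = D+L+U with D = diag(-11, 5, 8, -7, -12).
T_J = -D⁻¹(L+U): T[2,4] = -(3)/(8) = -0.3750; T[2,2] = 0.
  T[0,:] = [+0.0000 -0.2727 -0.3636 +0.5455 -0.4545]
  T[1,:] = [+0.2000 +0.0000 +0.8000 -0.2000 -0.4000]
  T[2,:] = [-0.2500 +0.5000 +0.0000 +0.6250 -0.3750]
  T[3,:] = [+0.4286 -0.2857 +0.4286 +0.0000 -0.4286]
  T[4,:] = [-0.2500 +0.5000 +0.4167 +0.5000 +0.0000]
moduli |λ_i(T)| = 1.1222, 0.7815, 0.7815, 0.3418, 0.1653.
ρ(T) = max|λ| = 1.1222; 1.1222 > 1, so it fails to converge.

no, ρ = 1.1222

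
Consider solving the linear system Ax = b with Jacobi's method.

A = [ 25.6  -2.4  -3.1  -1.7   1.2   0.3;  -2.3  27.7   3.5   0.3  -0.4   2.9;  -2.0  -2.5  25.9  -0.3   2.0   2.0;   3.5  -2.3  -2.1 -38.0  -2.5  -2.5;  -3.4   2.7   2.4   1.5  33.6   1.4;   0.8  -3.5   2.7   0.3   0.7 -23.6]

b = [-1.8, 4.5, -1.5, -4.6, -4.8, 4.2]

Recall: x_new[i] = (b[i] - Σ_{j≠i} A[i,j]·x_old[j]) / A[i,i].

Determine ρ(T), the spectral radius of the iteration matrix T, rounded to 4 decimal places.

A = D + L + U where D = diag(25.6, 27.7, 25.9, -38, 33.6, -23.6).
Jacobi: T = -D⁻¹(L+U), T[5,1] = -(-3.5)/(-23.6) = -0.1483; T[5,5] = 0.
  T[0,:] = [+0.0000, +0.0938, +0.1211, +0.0664, -0.0469, -0.0117]
  T[1,:] = [+0.0830, +0.0000, -0.1264, -0.0108, +0.0144, -0.1047]
  T[2,:] = [+0.0772, +0.0965, +0.0000, +0.0116, -0.0772, -0.0772]
  T[3,:] = [+0.0921, -0.0605, -0.0553, +0.0000, -0.0658, -0.0658]
  T[4,:] = [+0.1012, -0.0804, -0.0714, -0.0446, +0.0000, -0.0417]
  T[5,:] = [+0.0339, -0.1483, +0.1144, +0.0127, +0.0297, +0.0000]
|eigenvalues of T|: 0.1859, 0.1540, 0.1540, 0.0771, 0.0345, 0.0345.
ρ = 0.1859; 0.1859 < 1: convergent.

0.1859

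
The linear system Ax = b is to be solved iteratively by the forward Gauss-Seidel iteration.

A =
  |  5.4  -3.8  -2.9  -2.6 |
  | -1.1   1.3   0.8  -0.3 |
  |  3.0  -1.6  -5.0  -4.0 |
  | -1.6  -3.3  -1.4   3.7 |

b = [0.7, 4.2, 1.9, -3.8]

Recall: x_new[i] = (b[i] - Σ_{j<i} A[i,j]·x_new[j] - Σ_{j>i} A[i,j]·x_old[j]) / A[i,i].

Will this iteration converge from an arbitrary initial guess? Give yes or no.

no

A = D + L + U where D = diag(5.4, 1.3, -5, 3.7).
T_GS = -(D+L)⁻¹U: row 0 first, T[0,1] = -(-3.8)/(5.4) = +0.7037; later rows by forward substitution.
  T[0,:] = [+0.0000  +0.7037  +0.5370  +0.4815]
  T[1,:] = [+0.0000  +0.5954  -0.1610  +0.6382]
  T[2,:] = [+0.0000  +0.2317  +0.3737  -0.7153]
  T[3,:] = [+0.0000  +0.9230  +0.2301  +0.5067]
|eigenvalues of T|: 1.3142, 0.3376, 0.3376, 0.0000.
spectral radius ρ = 1.3142; 1.3142 > 1, so it fails to converge.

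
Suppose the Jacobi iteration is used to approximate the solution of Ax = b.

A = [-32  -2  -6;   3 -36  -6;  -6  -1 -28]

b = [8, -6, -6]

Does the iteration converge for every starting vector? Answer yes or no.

Let D = diag(-32, -36, -28); L, U the strict triangles.
T_J = -D⁻¹(L+U): T[0,2] = -(-6)/(-32) = -0.1875; T[0,0] = 0.
  T[0,:] = [+0.0000  -0.0625  -0.1875]
  T[1,:] = [+0.0833  +0.0000  -0.1667]
  T[2,:] = [-0.2143  -0.0357  +0.0000]
moduli |λ_i(T)| = 0.2203, 0.1774, 0.0428.
ρ(T) = max|λ| = 0.2203; 0.2203 < 1, so it converges for any x₀.

yes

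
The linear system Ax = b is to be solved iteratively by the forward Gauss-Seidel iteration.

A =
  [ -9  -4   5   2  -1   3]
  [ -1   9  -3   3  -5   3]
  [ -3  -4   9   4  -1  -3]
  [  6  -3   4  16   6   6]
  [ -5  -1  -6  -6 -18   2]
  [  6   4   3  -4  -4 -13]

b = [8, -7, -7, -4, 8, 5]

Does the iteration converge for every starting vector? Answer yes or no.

Split A = D + L + U, D = diag(-9, 9, 9, 16, -18, -13).
Gauss-Seidel: T = -(D+L)⁻¹U, row 0 first, T[0,2] = -(5)/(-9) = +0.5556; later rows by forward substitution.
  T[0,:] = [+0.0000, -0.4444, +0.5556, +0.2222, -0.1111, +0.3333]
  T[1,:] = [+0.0000, -0.0494, +0.3951, -0.3086, +0.5432, -0.2963]
  T[2,:] = [+0.0000, -0.1701, +0.3608, -0.5075, +0.3155, +0.3128]
  T[3,:] = [+0.0000, +0.1999, -0.2245, -0.0143, -0.3104, -0.6337]
  T[4,:] = [+0.0000, +0.1163, -0.2217, +0.1294, -0.0010, +0.1420]
  T[5,:] = [+0.0000, -0.3569, +0.5985, -0.1449, +0.2845, +0.2862]
eigenvalue magnitudes: 0.9116, 0.3252, 0.1652, 0.1608, 0.1608, 0.0000.
spectral radius ρ = 0.9116; 0.9116 < 1, so it converges for any x₀.

yes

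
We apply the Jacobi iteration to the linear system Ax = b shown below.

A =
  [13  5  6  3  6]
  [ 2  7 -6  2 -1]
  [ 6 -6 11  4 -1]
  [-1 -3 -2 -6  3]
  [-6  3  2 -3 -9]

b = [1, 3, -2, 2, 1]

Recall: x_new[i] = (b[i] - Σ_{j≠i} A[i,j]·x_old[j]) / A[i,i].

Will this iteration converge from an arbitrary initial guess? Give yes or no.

Diagonal D = diag(13, 7, 11, -6, -9); L, U strict lower/upper.
Jacobi: T = -D⁻¹(L+U), T[2,0] = -(6)/(11) = -0.5455; T[2,2] = 0.
  T[0,:] = [+0.0000 -0.3846 -0.4615 -0.2308 -0.4615]
  T[1,:] = [-0.2857 +0.0000 +0.8571 -0.2857 +0.1429]
  T[2,:] = [-0.5455 +0.5455 +0.0000 -0.3636 +0.0909]
  T[3,:] = [-0.1667 -0.5000 -0.3333 +0.0000 +0.5000]
  T[4,:] = [-0.6667 +0.3333 +0.2222 -0.3333 +0.0000]
|λ(T)| sorted: 1.2735, 0.7050, 0.7050, 0.3699, 0.2898.
ρ(T) = max|λ| = 1.2735; 1.2735 > 1 ⇒ diverges.

no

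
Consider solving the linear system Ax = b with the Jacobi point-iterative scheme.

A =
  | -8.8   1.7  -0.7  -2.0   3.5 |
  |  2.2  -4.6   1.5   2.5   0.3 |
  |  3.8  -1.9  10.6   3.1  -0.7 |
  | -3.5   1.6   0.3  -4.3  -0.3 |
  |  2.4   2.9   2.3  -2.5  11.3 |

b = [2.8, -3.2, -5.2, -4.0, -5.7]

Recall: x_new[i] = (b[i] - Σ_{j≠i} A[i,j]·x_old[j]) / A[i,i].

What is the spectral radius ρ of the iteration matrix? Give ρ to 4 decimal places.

0.9244

A = D + L + U where D = diag(-8.8, -4.6, 10.6, -4.3, 11.3).
T_J = -D⁻¹(L+U): T[3,4] = -(-0.3)/(-4.3) = -0.0698; T[3,3] = 0.
  T[0,:] = [+0.0000, +0.1932, -0.0795, -0.2273, +0.3977]
  T[1,:] = [+0.4783, +0.0000, +0.3261, +0.5435, +0.0652]
  T[2,:] = [-0.3585, +0.1792, +0.0000, -0.2925, +0.0660]
  T[3,:] = [-0.8140, +0.3721, +0.0698, +0.0000, -0.0698]
  T[4,:] = [-0.2124, -0.2566, -0.2035, +0.2212, +0.0000]
moduli |λ_i(T)| = 0.9244, 0.4262, 0.4262, 0.4180, 0.1154.
ρ = 0.9244; 0.9244 < 1 ⇒ converges.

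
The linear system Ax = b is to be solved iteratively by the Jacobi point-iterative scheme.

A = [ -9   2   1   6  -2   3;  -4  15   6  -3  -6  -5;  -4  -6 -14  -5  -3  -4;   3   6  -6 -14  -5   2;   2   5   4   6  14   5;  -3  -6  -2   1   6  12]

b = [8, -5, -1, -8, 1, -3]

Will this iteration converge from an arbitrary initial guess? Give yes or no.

Diagonal D = diag(-9, 15, -14, -14, 14, 12); L, U strict lower/upper.
Jacobi: T = -D⁻¹(L+U), T[4,3] = -(6)/(14) = -0.4286; T[4,4] = 0.
  T[0,:] = [+0.0000  +0.2222  +0.1111  +0.6667  -0.2222  +0.3333]
  T[1,:] = [+0.2667  +0.0000  -0.4000  +0.2000  +0.4000  +0.3333]
  T[2,:] = [-0.2857  -0.4286  +0.0000  -0.3571  -0.2143  -0.2857]
  T[3,:] = [+0.2143  +0.4286  -0.4286  +0.0000  -0.3571  +0.1429]
  T[4,:] = [-0.1429  -0.3571  -0.2857  -0.4286  +0.0000  -0.3571]
  T[5,:] = [+0.2500  +0.5000  +0.1667  -0.0833  -0.5000  +0.0000]
eigenvalue magnitudes: 1.1319, 0.7792, 0.4328, 0.2674, 0.1957, 0.1957.
ρ = 1.1319; 1.1319 > 1 ⇒ diverges.

no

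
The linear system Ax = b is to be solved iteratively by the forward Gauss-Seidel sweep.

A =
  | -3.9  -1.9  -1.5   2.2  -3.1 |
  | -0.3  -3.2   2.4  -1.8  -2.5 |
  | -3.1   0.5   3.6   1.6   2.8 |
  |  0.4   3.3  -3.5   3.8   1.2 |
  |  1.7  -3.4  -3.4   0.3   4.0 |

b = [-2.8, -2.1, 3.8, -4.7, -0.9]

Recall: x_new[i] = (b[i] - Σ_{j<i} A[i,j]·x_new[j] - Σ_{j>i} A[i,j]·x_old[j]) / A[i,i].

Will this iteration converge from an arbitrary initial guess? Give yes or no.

no

A = D + L + U where D = diag(-3.9, -3.2, 3.6, 3.8, 4).
GS T = -(D+L)⁻¹U: row 0 first, T[0,4] = -(-3.1)/(-3.9) = -0.7949; later rows by forward substitution.
  T[0,:] = [+0.0000, -0.4872, -0.3846, +0.5641, -0.7949]
  T[1,:] = [+0.0000, +0.0457, +0.7861, -0.6154, -0.7067]
  T[2,:] = [+0.0000, -0.4259, -0.4404, +0.1268, -1.3641]
  T[3,:] = [+0.0000, -0.3806, -1.0477, +0.5918, -0.8748]
  T[4,:] = [+0.0000, -0.0876, +0.5359, -0.6994, -1.3568]
eigenvalue magnitudes: 1.4748, 0.4662, 0.4662, 0.0680, 0.0000.
ρ(T) = max|λ| = 1.4748; 1.4748 > 1 ⇒ diverges.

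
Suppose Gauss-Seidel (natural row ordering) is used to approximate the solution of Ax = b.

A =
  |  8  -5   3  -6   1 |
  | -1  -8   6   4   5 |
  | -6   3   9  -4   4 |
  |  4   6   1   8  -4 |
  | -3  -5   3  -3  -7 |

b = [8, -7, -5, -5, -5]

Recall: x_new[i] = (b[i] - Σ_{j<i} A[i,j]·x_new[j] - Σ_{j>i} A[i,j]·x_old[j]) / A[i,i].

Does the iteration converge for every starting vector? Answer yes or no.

A = D + L + U where D = diag(8, -8, 9, 8, -7).
Gauss-Seidel: T = -(D+L)⁻¹U, row 0 first, T[0,4] = -(1)/(8) = -0.1250; later rows by forward substitution.
  T[0,:] = [+0.0000 +0.6250 -0.3750 +0.7500 -0.1250]
  T[1,:] = [+0.0000 -0.0781 +0.7969 +0.4062 +0.6406]
  T[2,:] = [+0.0000 +0.4427 -0.5156 +0.8090 -0.7413]
  T[3,:] = [+0.0000 -0.3092 -0.3457 -0.7808 +0.1747]
  T[4,:] = [+0.0000 +0.1102 -0.4813 +0.0698 -0.7966]
|λ(T)| sorted: 1.5410, 0.3989, 0.3989, 0.1820, 0.0000.
ρ(T) = max|λ| = 1.5410; 1.5410 > 1 ⇒ diverges.

no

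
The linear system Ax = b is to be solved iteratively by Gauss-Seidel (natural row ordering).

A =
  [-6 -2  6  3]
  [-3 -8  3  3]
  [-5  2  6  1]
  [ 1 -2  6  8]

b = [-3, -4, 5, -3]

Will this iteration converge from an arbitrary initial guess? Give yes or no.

Let D = diag(-6, -8, 6, 8); L, U the strict triangles.
GS T = -(D+L)⁻¹U: row 0 first, T[0,3] = -(3)/(-6) = +0.5000; later rows by forward substitution.
  T[0,:] = [+0.0000 -0.3333 +1.0000 +0.5000]
  T[1,:] = [+0.0000 +0.1250 +0.0000 +0.1875]
  T[2,:] = [+0.0000 -0.3194 +0.8333 +0.1875]
  T[3,:] = [+0.0000 +0.3125 -0.7500 -0.1562]
|roots of det(T-λI)|: 0.7487, 0.0914, 0.0381, 0.0000.
spectral radius ρ = 0.7487; 0.7487 < 1: convergent.

yes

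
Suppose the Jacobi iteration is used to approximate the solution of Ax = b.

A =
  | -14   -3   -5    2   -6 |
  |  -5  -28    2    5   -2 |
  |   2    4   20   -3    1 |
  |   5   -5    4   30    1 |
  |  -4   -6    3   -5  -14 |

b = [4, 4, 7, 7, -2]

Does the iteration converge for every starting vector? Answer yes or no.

Diagonal D = diag(-14, -28, 20, 30, -14); L, U strict lower/upper.
T_J = -D⁻¹(L+U): T[4,2] = -(3)/(-14) = +0.2143; T[4,4] = 0.
  T[0,:] = [+0.0000  -0.2143  -0.3571  +0.1429  -0.4286]
  T[1,:] = [-0.1786  +0.0000  +0.0714  +0.1786  -0.0714]
  T[2,:] = [-0.1000  -0.2000  +0.0000  +0.1500  -0.0500]
  T[3,:] = [-0.1667  +0.1667  -0.1333  +0.0000  -0.0333]
  T[4,:] = [-0.2857  -0.4286  +0.2143  -0.3571  +0.0000]
eigenvalue magnitudes: 0.5189, 0.4012, 0.4012, 0.1851, 0.1851.
spectral radius ρ = 0.5189; 0.5189 < 1 ⇒ converges.

yes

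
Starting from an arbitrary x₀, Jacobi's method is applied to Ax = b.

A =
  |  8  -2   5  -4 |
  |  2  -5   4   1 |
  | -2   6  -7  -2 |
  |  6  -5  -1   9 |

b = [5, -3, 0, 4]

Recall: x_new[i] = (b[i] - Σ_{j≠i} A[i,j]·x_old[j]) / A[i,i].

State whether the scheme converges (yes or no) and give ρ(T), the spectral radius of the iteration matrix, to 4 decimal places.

no, ρ = 1.1519

Let D = diag(8, -5, -7, 9); L, U the strict triangles.
Jacobi T = -D⁻¹(L+U): T[2,3] = -(-2)/(-7) = -0.2857; T[2,2] = 0.
  T[0,:] = [+0.0000  +0.2500  -0.6250  +0.5000]
  T[1,:] = [+0.4000  +0.0000  +0.8000  +0.2000]
  T[2,:] = [-0.2857  +0.8571  +0.0000  -0.2857]
  T[3,:] = [-0.6667  +0.5556  +0.1111  +0.0000]
|λ(T)| sorted: 1.1519, 0.8079, 0.5819, 0.5819.
ρ = 1.1519; 1.1519 > 1, so it fails to converge.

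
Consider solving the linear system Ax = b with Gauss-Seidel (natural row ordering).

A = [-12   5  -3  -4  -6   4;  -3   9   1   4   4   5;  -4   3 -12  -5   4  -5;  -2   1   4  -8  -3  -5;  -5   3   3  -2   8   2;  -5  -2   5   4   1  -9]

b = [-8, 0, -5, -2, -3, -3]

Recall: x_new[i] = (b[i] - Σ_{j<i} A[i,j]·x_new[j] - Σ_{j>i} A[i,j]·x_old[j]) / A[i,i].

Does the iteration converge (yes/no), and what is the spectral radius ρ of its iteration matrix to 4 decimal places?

no, ρ = 1.1617

Let D = diag(-12, 9, -12, -8, 8, -9); L, U the strict triangles.
Gauss-Seidel: T = -(D+L)⁻¹U, row 0 first, T[0,5] = -(4)/(-12) = +0.3333; later rows by forward substitution.
  T[0,:] = [+0.0000 +0.4167 -0.2500 -0.3333 -0.5000 +0.3333]
  T[1,:] = [+0.0000 +0.1389 -0.1944 -0.5556 -0.6111 -0.4444]
  T[2,:] = [+0.0000 -0.1042 +0.0347 -0.4444 +0.3472 -0.6389]
  T[3,:] = [+0.0000 -0.1389 +0.0556 -0.2083 -0.1528 -1.0833]
  T[4,:] = [+0.0000 +0.2127 -0.0825 +0.1146 -0.2517 +0.0938]
  T[5,:] = [+0.0000 -0.3583 +0.2169 -0.0181 +0.5106 -0.9124]
|eigenvalues of T|: 1.1617, 0.4544, 0.4544, 0.0647, 0.0647, 0.0000.
ρ = 1.1617; 1.1617 > 1, so it fails to converge.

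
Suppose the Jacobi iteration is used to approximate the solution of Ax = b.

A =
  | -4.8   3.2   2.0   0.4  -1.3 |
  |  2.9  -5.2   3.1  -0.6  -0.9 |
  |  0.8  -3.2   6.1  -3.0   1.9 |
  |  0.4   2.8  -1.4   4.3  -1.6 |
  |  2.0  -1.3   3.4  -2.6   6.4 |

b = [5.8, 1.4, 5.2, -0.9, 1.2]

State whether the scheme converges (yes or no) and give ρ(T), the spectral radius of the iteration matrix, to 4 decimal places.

no, ρ = 1.1364

Split A = D + L + U, D = diag(-4.8, -5.2, 6.1, 4.3, 6.4).
T_J = -D⁻¹(L+U): T[1,0] = -(2.9)/(-5.2) = +0.5577; T[1,1] = 0.
  T[0,:] = [+0.0000, +0.6667, +0.4167, +0.0833, -0.2708]
  T[1,:] = [+0.5577, +0.0000, +0.5962, -0.1154, -0.1731]
  T[2,:] = [-0.1311, +0.5246, +0.0000, +0.4918, -0.3115]
  T[3,:] = [-0.0930, -0.6512, +0.3256, +0.0000, +0.3721]
  T[4,:] = [-0.3125, +0.2031, -0.5312, +0.4062, +0.0000]
|eigenvalues of T|: 1.1364, 0.8216, 0.5917, 0.3530, 0.0761.
spectral radius ρ = 1.1364; 1.1364 > 1, so it fails to converge.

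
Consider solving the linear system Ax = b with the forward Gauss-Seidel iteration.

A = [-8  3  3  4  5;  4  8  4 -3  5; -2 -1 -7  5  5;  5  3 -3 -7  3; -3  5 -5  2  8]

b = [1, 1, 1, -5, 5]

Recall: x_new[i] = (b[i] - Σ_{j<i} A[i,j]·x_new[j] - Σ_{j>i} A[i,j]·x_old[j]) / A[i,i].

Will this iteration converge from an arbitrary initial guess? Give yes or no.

Let D = diag(-8, 8, -7, -7, 8); L, U the strict triangles.
T_GS = -(D+L)⁻¹U: row 0 first, T[0,1] = -(3)/(-8) = +0.3750; later rows by forward substitution.
  T[0,:] = [+0.0000, +0.3750, +0.3750, +0.5000, +0.6250]
  T[1,:] = [+0.0000, -0.1875, -0.6875, +0.1250, -0.9375]
  T[2,:] = [+0.0000, -0.0804, -0.0089, +0.5536, +0.6696]
  T[3,:] = [+0.0000, +0.2219, -0.0230, +0.1735, +0.1862]
  T[4,:] = [+0.0000, +0.1521, +0.5705, +0.4120, +1.1923]
|λ(T)| sorted: 1.3638, 0.4954, 0.3839, 0.0830, 0.0000.
spectral radius ρ = 1.3638; 1.3638 > 1 ⇒ diverges.

no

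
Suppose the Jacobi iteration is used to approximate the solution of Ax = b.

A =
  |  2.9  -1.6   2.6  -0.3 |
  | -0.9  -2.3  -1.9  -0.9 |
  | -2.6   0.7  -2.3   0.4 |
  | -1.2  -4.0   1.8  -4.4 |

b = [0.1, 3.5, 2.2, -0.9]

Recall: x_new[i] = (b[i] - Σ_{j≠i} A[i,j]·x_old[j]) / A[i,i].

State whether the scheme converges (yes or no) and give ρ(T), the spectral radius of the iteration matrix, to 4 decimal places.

Write A = D+L+U with D = diag(2.9, -2.3, -2.3, -4.4).
T_J = -D⁻¹(L+U): T[0,2] = -(2.6)/(2.9) = -0.8966; T[0,0] = 0.
  T[0,:] = [+0.0000, +0.5517, -0.8966, +0.1034]
  T[1,:] = [-0.3913, +0.0000, -0.8261, -0.3913]
  T[2,:] = [-1.1304, +0.3043, +0.0000, +0.1739]
  T[3,:] = [-0.2727, -0.9091, +0.4091, +0.0000]
moduli |λ_i(T)| = 1.1518, 0.9749, 0.9749, 0.3729.
ρ = 1.1518; 1.1518 > 1 ⇒ diverges.

no, ρ = 1.1518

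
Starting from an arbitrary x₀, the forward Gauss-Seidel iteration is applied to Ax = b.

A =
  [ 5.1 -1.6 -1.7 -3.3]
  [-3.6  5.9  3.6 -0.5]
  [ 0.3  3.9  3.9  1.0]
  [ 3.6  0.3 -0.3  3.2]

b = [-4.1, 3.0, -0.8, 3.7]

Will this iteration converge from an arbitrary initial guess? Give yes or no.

yes

Write A = D+L+U with D = diag(5.1, 5.9, 3.9, 3.2).
T_GS = -(D+L)⁻¹U: row 0 first, T[0,2] = -(-1.7)/(5.1) = +0.3333; later rows by forward substitution.
  T[0,:] = [+0.0000  +0.3137  +0.3333  +0.6471]
  T[1,:] = [+0.0000  +0.1914  -0.4068  +0.4796]
  T[2,:] = [+0.0000  -0.2156  +0.3811  -0.7857]
  T[3,:] = [+0.0000  -0.3911  -0.3011  -0.8466]
|eigenvalues of T|: 0.9287, 0.5457, 0.1090, 0.0000.
spectral radius ρ = 0.9287; 0.9287 < 1 ⇒ converges.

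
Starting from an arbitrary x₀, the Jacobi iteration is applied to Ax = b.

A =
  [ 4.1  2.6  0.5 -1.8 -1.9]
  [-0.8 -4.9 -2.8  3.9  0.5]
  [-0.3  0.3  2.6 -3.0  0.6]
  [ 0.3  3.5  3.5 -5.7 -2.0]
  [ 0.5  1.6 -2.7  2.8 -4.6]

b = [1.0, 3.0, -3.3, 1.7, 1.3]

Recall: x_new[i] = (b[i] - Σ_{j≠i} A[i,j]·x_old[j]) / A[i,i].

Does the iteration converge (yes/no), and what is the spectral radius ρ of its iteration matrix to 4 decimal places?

no, ρ = 1.2376

Let D = diag(4.1, -4.9, 2.6, -5.7, -4.6); L, U the strict triangles.
Jacobi T = -D⁻¹(L+U): T[1,3] = -(3.9)/(-4.9) = +0.7959; T[1,1] = 0.
  T[0,:] = [+0.0000  -0.6341  -0.1220  +0.4390  +0.4634]
  T[1,:] = [-0.1633  +0.0000  -0.5714  +0.7959  +0.1020]
  T[2,:] = [+0.1154  -0.1154  +0.0000  +1.1538  -0.2308]
  T[3,:] = [+0.0526  +0.6140  +0.6140  +0.0000  -0.3509]
  T[4,:] = [+0.1087  +0.3478  -0.5870  +0.6087  +0.0000]
moduli |λ_i(T)| = 1.2376, 0.8985, 0.4119, 0.3910, 0.3910.
spectral radius ρ = 1.2376; 1.2376 > 1 ⇒ diverges.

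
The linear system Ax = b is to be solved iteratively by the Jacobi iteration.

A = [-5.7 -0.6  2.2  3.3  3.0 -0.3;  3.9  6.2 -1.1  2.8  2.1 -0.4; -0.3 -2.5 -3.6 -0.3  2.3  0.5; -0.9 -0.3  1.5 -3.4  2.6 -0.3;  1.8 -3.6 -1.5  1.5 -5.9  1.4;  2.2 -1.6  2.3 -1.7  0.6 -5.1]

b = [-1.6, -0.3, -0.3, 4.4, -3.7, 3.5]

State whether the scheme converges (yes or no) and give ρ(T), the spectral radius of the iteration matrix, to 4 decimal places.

Let D = diag(-5.7, 6.2, -3.6, -3.4, -5.9, -5.1); L, U the strict triangles.
T_J = -D⁻¹(L+U): T[5,4] = -(0.6)/(-5.1) = +0.1176; T[5,5] = 0.
  T[0,:] = [+0.0000 -0.1053 +0.3860 +0.5789 +0.5263 -0.0526]
  T[1,:] = [-0.6290 +0.0000 +0.1774 -0.4516 -0.3387 +0.0645]
  T[2,:] = [-0.0833 -0.6944 +0.0000 -0.0833 +0.6389 +0.1389]
  T[3,:] = [-0.2647 -0.0882 +0.4412 +0.0000 +0.7647 -0.0882]
  T[4,:] = [+0.3051 -0.6102 -0.2542 +0.2542 +0.0000 +0.2373]
  T[5,:] = [+0.4314 -0.3137 +0.4510 -0.3333 +0.1176 +0.0000]
|eigenvalues of T|: 1.1760, 0.8696, 0.8696, 0.4897, 0.1287, 0.1287.
ρ = 1.1760; 1.1760 > 1 ⇒ diverges.

no, ρ = 1.1760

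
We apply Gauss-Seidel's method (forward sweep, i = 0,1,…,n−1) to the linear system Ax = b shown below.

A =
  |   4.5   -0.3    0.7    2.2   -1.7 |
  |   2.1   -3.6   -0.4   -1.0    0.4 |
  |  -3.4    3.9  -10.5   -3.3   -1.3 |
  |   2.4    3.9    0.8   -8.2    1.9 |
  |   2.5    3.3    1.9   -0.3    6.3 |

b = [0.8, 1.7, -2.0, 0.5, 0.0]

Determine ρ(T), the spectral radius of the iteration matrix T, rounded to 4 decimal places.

0.9003

A = D + L + U where D = diag(4.5, -3.6, -10.5, -8.2, 6.3).
Gauss-Seidel: T = -(D+L)⁻¹U, row 0 first, T[0,2] = -(0.7)/(4.5) = -0.1556; later rows by forward substitution.
  T[0,:] = [+0.0000  +0.0667  -0.1556  -0.4889  +0.3778]
  T[1,:] = [+0.0000  +0.0389  -0.2019  -0.5630  +0.3315]
  T[2,:] = [+0.0000  -0.0071  -0.0246  -0.3651  -0.1230]
  T[3,:] = [+0.0000  +0.0373  -0.1439  -0.4465  +0.4879]
  T[4,:] = [+0.0000  -0.0429  +0.1680  +0.5777  -0.2632]
|roots of det(T-λI)|: 0.9003, 0.1207, 0.1207, 0.0163, 0.0000.
ρ = 0.9003; 0.9003 < 1, so it converges for any x₀.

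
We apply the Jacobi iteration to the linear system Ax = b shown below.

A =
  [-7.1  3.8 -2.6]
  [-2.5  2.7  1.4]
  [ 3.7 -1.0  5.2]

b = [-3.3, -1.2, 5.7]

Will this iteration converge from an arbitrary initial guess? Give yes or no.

Diagonal D = diag(-7.1, 2.7, 5.2); L, U strict lower/upper.
T_J = -D⁻¹(L+U): T[2,1] = -(-1)/(5.2) = +0.1923; T[2,2] = 0.
  T[0,:] = [+0.0000  +0.5352  -0.3662]
  T[1,:] = [+0.9259  +0.0000  -0.5185]
  T[2,:] = [-0.7115  +0.1923  +0.0000]
|λ(T)| sorted: 0.8966, 0.6796, 0.2171.
ρ(T) = max|λ| = 0.8966; 0.8966 < 1 ⇒ converges.

yes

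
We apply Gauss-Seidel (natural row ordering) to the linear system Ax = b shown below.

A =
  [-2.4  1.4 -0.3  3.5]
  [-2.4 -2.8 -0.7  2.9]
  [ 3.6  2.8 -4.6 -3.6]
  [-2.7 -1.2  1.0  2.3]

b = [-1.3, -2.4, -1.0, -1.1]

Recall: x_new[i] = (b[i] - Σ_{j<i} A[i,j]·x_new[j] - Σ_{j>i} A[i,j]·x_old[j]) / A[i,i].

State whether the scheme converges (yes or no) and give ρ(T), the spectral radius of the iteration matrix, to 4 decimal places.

no, ρ = 1.4398

Write A = D+L+U with D = diag(-2.4, -2.8, -4.6, 2.3).
T_GS = -(D+L)⁻¹U: row 0 first, T[0,3] = -(3.5)/(-2.4) = +1.4583; later rows by forward substitution.
  T[0,:] = [+0.0000, +0.5833, -0.1250, +1.4583]
  T[1,:] = [+0.0000, -0.5000, -0.1429, -0.2143]
  T[2,:] = [+0.0000, +0.1522, -0.1848, +0.2283]
  T[3,:] = [+0.0000, +0.3578, -0.1409, +1.5009]
|eigenvalues of T|: 1.4398, 0.3764, 0.2472, 0.0000.
ρ = 1.4398; 1.4398 > 1, so it fails to converge.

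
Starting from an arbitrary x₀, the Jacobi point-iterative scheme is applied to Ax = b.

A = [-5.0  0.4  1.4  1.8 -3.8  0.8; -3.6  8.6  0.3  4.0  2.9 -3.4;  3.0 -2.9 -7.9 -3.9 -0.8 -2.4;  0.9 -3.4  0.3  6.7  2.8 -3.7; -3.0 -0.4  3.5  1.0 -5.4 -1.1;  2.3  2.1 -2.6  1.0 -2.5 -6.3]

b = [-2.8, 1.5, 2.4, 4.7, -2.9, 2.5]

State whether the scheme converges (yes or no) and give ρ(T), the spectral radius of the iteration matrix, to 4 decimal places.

no, ρ = 1.1359

Write A = D+L+U with D = diag(-5, 8.6, -7.9, 6.7, -5.4, -6.3).
Jacobi: T = -D⁻¹(L+U), T[2,5] = -(-2.4)/(-7.9) = -0.3038; T[2,2] = 0.
  T[0,:] = [+0.0000 +0.0800 +0.2800 +0.3600 -0.7600 +0.1600]
  T[1,:] = [+0.4186 +0.0000 -0.0349 -0.4651 -0.3372 +0.3953]
  T[2,:] = [+0.3797 -0.3671 +0.0000 -0.4937 -0.1013 -0.3038]
  T[3,:] = [-0.1343 +0.5075 -0.0448 +0.0000 -0.4179 +0.5522]
  T[4,:] = [-0.5556 -0.0741 +0.6481 +0.1852 +0.0000 -0.2037]
  T[5,:] = [+0.3651 +0.3333 -0.4127 +0.1587 -0.3968 +0.0000]
|λ(T)| sorted: 1.1359, 0.5931, 0.5931, 0.3493, 0.3186, 0.3186.
spectral radius ρ = 1.1359; 1.1359 > 1 ⇒ diverges.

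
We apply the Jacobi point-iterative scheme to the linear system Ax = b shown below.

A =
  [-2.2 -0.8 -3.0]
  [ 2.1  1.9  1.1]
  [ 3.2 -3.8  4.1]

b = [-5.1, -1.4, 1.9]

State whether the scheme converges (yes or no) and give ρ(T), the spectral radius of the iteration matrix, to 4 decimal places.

no, ρ = 1.3560

Split A = D + L + U, D = diag(-2.2, 1.9, 4.1).
T_J = -D⁻¹(L+U): T[2,0] = -(3.2)/(4.1) = -0.7805; T[2,2] = 0.
  T[0,:] = [+0.0000  -0.3636  -1.3636]
  T[1,:] = [-1.1053  +0.0000  -0.5789]
  T[2,:] = [-0.7805  +0.9268  +0.0000]
|λ(T)| sorted: 1.3560, 0.9534, 0.9534.
ρ(T) = max|λ| = 1.3560; 1.3560 > 1: divergent.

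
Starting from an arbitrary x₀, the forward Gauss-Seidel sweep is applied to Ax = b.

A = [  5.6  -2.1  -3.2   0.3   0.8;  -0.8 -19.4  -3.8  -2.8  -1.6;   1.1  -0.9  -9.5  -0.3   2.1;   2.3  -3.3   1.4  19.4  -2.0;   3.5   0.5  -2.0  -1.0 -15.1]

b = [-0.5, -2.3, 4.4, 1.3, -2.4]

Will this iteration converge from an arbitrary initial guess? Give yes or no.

Write A = D+L+U with D = diag(5.6, -19.4, -9.5, 19.4, -15.1).
T_GS = -(D+L)⁻¹U: row 0 first, T[0,3] = -(0.3)/(5.6) = -0.0536; later rows by forward substitution.
  T[0,:] = [+0.0000  +0.3750  +0.5714  -0.0536  -0.1429]
  T[1,:] = [+0.0000  -0.0155  -0.2194  -0.1421  -0.0766]
  T[2,:] = [+0.0000  +0.0449  +0.0870  -0.0243  +0.2118]
  T[3,:] = [+0.0000  -0.0503  -0.1113  -0.0161  +0.0917]
  T[4,:] = [+0.0000  +0.0838  +0.1210  -0.0128  -0.0698]
|eigenvalues of T|: 0.2186, 0.1323, 0.1323, 0.0145, 0.0000.
ρ = 0.2186; 0.2186 < 1: convergent.

yes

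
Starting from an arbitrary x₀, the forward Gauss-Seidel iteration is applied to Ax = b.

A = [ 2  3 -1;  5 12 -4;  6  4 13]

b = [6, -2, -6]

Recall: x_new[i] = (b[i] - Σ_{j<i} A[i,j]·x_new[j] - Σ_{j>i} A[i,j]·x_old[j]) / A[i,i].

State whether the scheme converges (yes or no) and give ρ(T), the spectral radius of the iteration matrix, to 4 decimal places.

yes, ρ = 0.6901

Split A = D + L + U, D = diag(2, 12, 13).
T_GS = -(D+L)⁻¹U: row 0 first, T[0,1] = -(3)/(2) = -1.5000; later rows by forward substitution.
  T[0,:] = [+0.0000, -1.5000, +0.5000]
  T[1,:] = [+0.0000, +0.6250, +0.1250]
  T[2,:] = [+0.0000, +0.5000, -0.2692]
|roots of det(T-λI)|: 0.6901, 0.3344, 0.0000.
spectral radius ρ = 0.6901; 0.6901 < 1 ⇒ converges.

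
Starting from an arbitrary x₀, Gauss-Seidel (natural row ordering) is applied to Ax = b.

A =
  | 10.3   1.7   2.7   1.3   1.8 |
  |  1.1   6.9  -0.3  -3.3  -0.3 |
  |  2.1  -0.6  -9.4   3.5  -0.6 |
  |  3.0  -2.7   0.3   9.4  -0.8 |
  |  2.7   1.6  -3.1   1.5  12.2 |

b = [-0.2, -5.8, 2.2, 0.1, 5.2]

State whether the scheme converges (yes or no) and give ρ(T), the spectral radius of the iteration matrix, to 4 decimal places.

A = D + L + U where D = diag(10.3, 6.9, -9.4, 9.4, 12.2).
Gauss-Seidel: T = -(D+L)⁻¹U, row 0 first, T[0,4] = -(1.8)/(10.3) = -0.1748; later rows by forward substitution.
  T[0,:] = [+0.0000  -0.1650  -0.2621  -0.1262  -0.1748]
  T[1,:] = [+0.0000  +0.0263  +0.0853  +0.4984  +0.0713]
  T[2,:] = [+0.0000  -0.0386  -0.0640  +0.3123  -0.1074]
  T[3,:] = [+0.0000  +0.0615  +0.1102  +0.1735  +0.1648]
  T[4,:] = [+0.0000  +0.0157  +0.0170  +0.0206  -0.0182]
eigenvalue magnitudes: 0.3604, 0.1776, 0.0494, 0.0159, 0.0000.
spectral radius ρ = 0.3604; 0.3604 < 1 ⇒ converges.

yes, ρ = 0.3604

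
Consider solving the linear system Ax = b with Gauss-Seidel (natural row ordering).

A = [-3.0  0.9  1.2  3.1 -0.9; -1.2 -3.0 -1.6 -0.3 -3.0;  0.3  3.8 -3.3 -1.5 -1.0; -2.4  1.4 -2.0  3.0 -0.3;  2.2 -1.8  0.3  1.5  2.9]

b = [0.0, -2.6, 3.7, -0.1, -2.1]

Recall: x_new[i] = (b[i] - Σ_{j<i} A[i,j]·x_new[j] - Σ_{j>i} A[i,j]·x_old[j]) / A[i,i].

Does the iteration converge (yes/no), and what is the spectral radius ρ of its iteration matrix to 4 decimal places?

Write A = D+L+U with D = diag(-3, -3, -3.3, 3, 2.9).
Gauss-Seidel: T = -(D+L)⁻¹U, row 0 first, T[0,4] = -(-0.9)/(-3) = -0.3000; later rows by forward substitution.
  T[0,:] = [+0.0000, +0.3000, +0.4000, +1.0333, -0.3000]
  T[1,:] = [+0.0000, -0.1200, -0.6933, -0.5133, -0.8800]
  T[2,:] = [+0.0000, -0.1109, -0.7620, -0.9517, -1.3436]
  T[3,:] = [+0.0000, +0.2221, +0.1355, +0.4317, -0.6251]
  T[4,:] = [+0.0000, -0.4055, -0.7251, -1.2274, +0.1437]
|roots of det(T-λI)|: 1.6754, 1.3618, 0.0528, 0.0458, 0.0000.
ρ(T) = max|λ| = 1.6754; 1.6754 > 1 ⇒ diverges.

no, ρ = 1.6754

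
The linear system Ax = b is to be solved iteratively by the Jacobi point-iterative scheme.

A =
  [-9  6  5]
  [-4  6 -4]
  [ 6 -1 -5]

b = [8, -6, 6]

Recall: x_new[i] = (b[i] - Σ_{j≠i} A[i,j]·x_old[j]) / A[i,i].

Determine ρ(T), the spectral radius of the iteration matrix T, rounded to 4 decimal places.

Write A = D+L+U with D = diag(-9, 6, -5).
Jacobi: T = -D⁻¹(L+U), T[0,1] = -(6)/(-9) = +0.6667; T[0,0] = 0.
  T[0,:] = [+0.0000, +0.6667, +0.5556]
  T[1,:] = [+0.6667, +0.0000, +0.6667]
  T[2,:] = [+1.2000, -0.2000, +0.0000]
|roots of det(T-λI)|: 1.1705, 0.6264, 0.6264.
ρ = 1.1705; 1.1705 > 1, so it fails to converge.

1.1705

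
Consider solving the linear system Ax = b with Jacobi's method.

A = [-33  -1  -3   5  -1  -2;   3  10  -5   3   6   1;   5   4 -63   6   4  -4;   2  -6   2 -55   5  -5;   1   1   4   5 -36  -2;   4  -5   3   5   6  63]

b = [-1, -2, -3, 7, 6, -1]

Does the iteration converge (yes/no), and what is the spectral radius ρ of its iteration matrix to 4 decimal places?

yes, ρ = 0.3450

Diagonal D = diag(-33, 10, -63, -55, -36, 63); L, U strict lower/upper.
Jacobi T = -D⁻¹(L+U): T[0,4] = -(-1)/(-33) = -0.0303; T[0,0] = 0.
  T[0,:] = [+0.0000, -0.0303, -0.0909, +0.1515, -0.0303, -0.0606]
  T[1,:] = [-0.3000, +0.0000, +0.5000, -0.3000, -0.6000, -0.1000]
  T[2,:] = [+0.0794, +0.0635, +0.0000, +0.0952, +0.0635, -0.0635]
  T[3,:] = [+0.0364, -0.1091, +0.0364, +0.0000, +0.0909, -0.0909]
  T[4,:] = [+0.0278, +0.0278, +0.1111, +0.1389, +0.0000, -0.0556]
  T[5,:] = [-0.0635, +0.0794, -0.0476, -0.0794, -0.0952, +0.0000]
eigenvalue magnitudes: 0.3450, 0.2268, 0.2268, 0.0952, 0.0821, 0.0821.
ρ = 0.3450; 0.3450 < 1, so it converges for any x₀.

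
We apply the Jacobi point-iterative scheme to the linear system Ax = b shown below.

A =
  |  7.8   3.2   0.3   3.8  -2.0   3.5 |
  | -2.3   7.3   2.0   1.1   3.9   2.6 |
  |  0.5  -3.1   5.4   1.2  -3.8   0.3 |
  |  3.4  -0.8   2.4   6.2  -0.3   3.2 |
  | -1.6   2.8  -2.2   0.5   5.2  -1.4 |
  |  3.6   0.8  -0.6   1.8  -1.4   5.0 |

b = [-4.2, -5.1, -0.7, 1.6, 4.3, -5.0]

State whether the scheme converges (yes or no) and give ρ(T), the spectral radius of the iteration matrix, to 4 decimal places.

no, ρ = 1.2026

Diagonal D = diag(7.8, 7.3, 5.4, 6.2, 5.2, 5); L, U strict lower/upper.
T_J = -D⁻¹(L+U): T[5,4] = -(-1.4)/(5) = +0.2800; T[5,5] = 0.
  T[0,:] = [+0.0000, -0.4103, -0.0385, -0.4872, +0.2564, -0.4487]
  T[1,:] = [+0.3151, +0.0000, -0.2740, -0.1507, -0.5342, -0.3562]
  T[2,:] = [-0.0926, +0.5741, +0.0000, -0.2222, +0.7037, -0.0556]
  T[3,:] = [-0.5484, +0.1290, -0.3871, +0.0000, +0.0484, -0.5161]
  T[4,:] = [+0.3077, -0.5385, +0.4231, -0.0962, +0.0000, +0.2692]
  T[5,:] = [-0.7200, -0.1600, +0.1200, -0.3600, +0.2800, +0.0000]
|eigenvalues of T|: 1.2026, 0.8883, 0.5142, 0.3846, 0.3846, 0.1470.
spectral radius ρ = 1.2026; 1.2026 > 1, so it fails to converge.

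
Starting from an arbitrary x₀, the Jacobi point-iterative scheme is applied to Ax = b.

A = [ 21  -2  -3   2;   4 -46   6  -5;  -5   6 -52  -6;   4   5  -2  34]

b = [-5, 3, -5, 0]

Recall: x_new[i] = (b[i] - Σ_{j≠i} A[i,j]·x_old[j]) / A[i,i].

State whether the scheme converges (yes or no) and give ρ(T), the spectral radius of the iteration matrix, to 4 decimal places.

yes, ρ = 0.2536

Write A = D+L+U with D = diag(21, -46, -52, 34).
T_J = -D⁻¹(L+U): T[1,3] = -(-5)/(-46) = -0.1087; T[1,1] = 0.
  T[0,:] = [+0.0000, +0.0952, +0.1429, -0.0952]
  T[1,:] = [+0.0870, +0.0000, +0.1304, -0.1087]
  T[2,:] = [-0.0962, +0.1154, +0.0000, -0.1154]
  T[3,:] = [-0.1176, -0.1471, +0.0588, +0.0000]
|eigenvalues of T|: 0.2536, 0.1358, 0.1358, 0.1121.
spectral radius ρ = 0.2536; 0.2536 < 1, so it converges for any x₀.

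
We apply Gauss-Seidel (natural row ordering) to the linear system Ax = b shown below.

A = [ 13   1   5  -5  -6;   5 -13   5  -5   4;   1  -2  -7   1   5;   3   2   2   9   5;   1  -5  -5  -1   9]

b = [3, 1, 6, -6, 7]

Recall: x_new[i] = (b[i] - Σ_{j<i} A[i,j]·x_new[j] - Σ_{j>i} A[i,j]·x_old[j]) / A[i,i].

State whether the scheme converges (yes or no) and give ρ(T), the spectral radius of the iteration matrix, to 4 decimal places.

Split A = D + L + U, D = diag(13, -13, -7, 9, 9).
Gauss-Seidel: T = -(D+L)⁻¹U, row 0 first, T[0,2] = -(5)/(13) = -0.3846; later rows by forward substitution.
  T[0,:] = [+0.0000 -0.0769 -0.3846 +0.3846 +0.4615]
  T[1,:] = [+0.0000 -0.0296 +0.2367 -0.2367 +0.4852]
  T[2,:] = [+0.0000 -0.0025 -0.1226 +0.2654 +0.6416]
  T[3,:] = [+0.0000 +0.0328 +0.1028 -0.1346 -0.9598]
  T[4,:] = [+0.0000 -0.0057 +0.1176 -0.0417 +0.4681]
|roots of det(T-λI)|: 0.5642, 0.4391, 0.0710, 0.0148, 0.0000.
ρ(T) = max|λ| = 0.5642; 0.5642 < 1, so it converges for any x₀.

yes, ρ = 0.5642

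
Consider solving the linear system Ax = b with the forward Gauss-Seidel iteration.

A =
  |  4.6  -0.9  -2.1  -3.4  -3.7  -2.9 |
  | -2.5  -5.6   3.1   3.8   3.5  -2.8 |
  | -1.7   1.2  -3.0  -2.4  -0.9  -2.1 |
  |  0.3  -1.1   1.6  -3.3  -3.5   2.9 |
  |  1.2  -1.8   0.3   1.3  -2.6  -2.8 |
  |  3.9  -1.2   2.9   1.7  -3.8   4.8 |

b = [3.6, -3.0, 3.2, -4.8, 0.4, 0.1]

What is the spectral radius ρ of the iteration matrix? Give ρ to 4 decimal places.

Diagonal D = diag(4.6, -5.6, -3, -3.3, -2.6, 4.8); L, U strict lower/upper.
Gauss-Seidel: T = -(D+L)⁻¹U, row 0 first, T[0,3] = -(-3.4)/(4.6) = +0.7391; later rows by forward substitution.
  T[0,:] = [+0.0000  +0.1957  +0.4565  +0.7391  +0.8043  +0.6304]
  T[1,:] = [+0.0000  -0.0873  +0.3498  +0.3486  +0.2659  -0.7814]
  T[2,:] = [+0.0000  -0.1458  -0.1188  -1.0794  -0.6494  -1.3698]
  T[3,:] = [+0.0000  -0.0238  -0.1327  -0.5724  -1.3910  +0.5324]
  T[4,:] = [+0.0000  +0.1220  -0.1115  -0.3109  -0.5833  -0.1368]
  T[5,:] = [+0.0000  +0.0123  -0.2530  +0.0953  -0.1638  -0.1769]
moduli |λ_i(T)| = 1.4710, 0.6615, 0.6559, 0.3549, 0.3549, 0.0000.
ρ = 1.4710; 1.4710 > 1, so it fails to converge.

1.4710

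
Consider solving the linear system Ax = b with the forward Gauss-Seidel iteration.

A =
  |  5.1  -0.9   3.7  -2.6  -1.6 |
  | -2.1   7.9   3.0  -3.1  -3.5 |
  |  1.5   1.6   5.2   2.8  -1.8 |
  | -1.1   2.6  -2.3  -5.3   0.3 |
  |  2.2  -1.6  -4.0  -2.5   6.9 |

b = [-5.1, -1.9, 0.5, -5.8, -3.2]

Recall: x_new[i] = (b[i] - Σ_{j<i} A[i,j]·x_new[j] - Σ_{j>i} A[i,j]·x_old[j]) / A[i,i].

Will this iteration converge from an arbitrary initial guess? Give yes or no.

yes

Diagonal D = diag(5.1, 7.9, 5.2, -5.3, 6.9); L, U strict lower/upper.
GS T = -(D+L)⁻¹U: row 0 first, T[0,3] = -(-2.6)/(5.1) = +0.5098; later rows by forward substitution.
  T[0,:] = [+0.0000, +0.1765, -0.7255, +0.5098, +0.3137]
  T[1,:] = [+0.0000, +0.0469, -0.5726, +0.5279, +0.5264]
  T[2,:] = [+0.0000, -0.0653, +0.3855, -0.8480, +0.0937]
  T[3,:] = [+0.0000, +0.0147, -0.2976, +0.5212, +0.2091]
  T[4,:] = [+0.0000, -0.0779, +0.2142, -0.3429, +0.1521]
|eigenvalues of T|: 0.8981, 0.2329, 0.0558, 0.0558, 0.0000.
spectral radius ρ = 0.8981; 0.8981 < 1: convergent.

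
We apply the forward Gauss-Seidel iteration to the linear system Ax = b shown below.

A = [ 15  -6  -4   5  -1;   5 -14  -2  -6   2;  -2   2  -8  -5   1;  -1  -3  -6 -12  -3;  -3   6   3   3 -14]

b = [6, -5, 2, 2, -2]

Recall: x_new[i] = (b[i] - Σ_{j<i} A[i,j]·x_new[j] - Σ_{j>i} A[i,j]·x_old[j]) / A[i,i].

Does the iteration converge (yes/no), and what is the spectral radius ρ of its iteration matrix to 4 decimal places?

yes, ρ = 0.5615

Split A = D + L + U, D = diag(15, -14, -8, -12, -14).
T_GS = -(D+L)⁻¹U: row 0 first, T[0,4] = -(-1)/(15) = +0.0667; later rows by forward substitution.
  T[0,:] = [+0.0000, +0.4000, +0.2667, -0.3333, +0.0667]
  T[1,:] = [+0.0000, +0.1429, -0.0476, -0.5476, +0.1667]
  T[2,:] = [+0.0000, -0.0643, -0.0786, -0.6786, +0.1500]
  T[3,:] = [+0.0000, -0.0369, +0.0290, +0.5040, -0.3722]
  T[4,:] = [+0.0000, -0.0462, -0.0882, -0.2007, +0.0095]
eigenvalue magnitudes: 0.5615, 0.2265, 0.1227, 0.1227, 0.0000.
spectral radius ρ = 0.5615; 0.5615 < 1, so it converges for any x₀.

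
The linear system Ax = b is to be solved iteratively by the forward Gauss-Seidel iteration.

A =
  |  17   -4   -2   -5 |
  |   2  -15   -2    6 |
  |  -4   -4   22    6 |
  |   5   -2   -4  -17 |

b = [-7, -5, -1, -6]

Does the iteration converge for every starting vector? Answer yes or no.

Let D = diag(17, -15, 22, -17); L, U the strict triangles.
Gauss-Seidel: T = -(D+L)⁻¹U, row 0 first, T[0,2] = -(-2)/(17) = +0.1176; later rows by forward substitution.
  T[0,:] = [+0.0000, +0.2353, +0.1176, +0.2941]
  T[1,:] = [+0.0000, +0.0314, -0.1176, +0.4392]
  T[2,:] = [+0.0000, +0.0485, +0.0000, -0.1394]
  T[3,:] = [+0.0000, +0.0541, +0.0484, +0.0676]
eigenvalue magnitudes: 0.2043, 0.1110, 0.1110, 0.0000.
ρ(T) = max|λ| = 0.2043; 0.2043 < 1: convergent.

yes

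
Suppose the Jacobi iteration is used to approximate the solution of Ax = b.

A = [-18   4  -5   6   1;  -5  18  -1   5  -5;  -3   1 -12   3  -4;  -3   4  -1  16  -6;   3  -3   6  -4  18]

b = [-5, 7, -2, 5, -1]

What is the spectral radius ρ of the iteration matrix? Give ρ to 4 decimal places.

0.8683

A = D + L + U where D = diag(-18, 18, -12, 16, 18).
Jacobi T = -D⁻¹(L+U): T[3,4] = -(-6)/(16) = +0.3750; T[3,3] = 0.
  T[0,:] = [+0.0000, +0.2222, -0.2778, +0.3333, +0.0556]
  T[1,:] = [+0.2778, +0.0000, +0.0556, -0.2778, +0.2778]
  T[2,:] = [-0.2500, +0.0833, +0.0000, +0.2500, -0.3333]
  T[3,:] = [+0.1875, -0.2500, +0.0625, +0.0000, +0.3750]
  T[4,:] = [-0.1667, +0.1667, -0.3333, +0.2222, +0.0000]
|λ(T)| sorted: 0.8683, 0.4498, 0.2068, 0.2068, 0.0204.
ρ(T) = max|λ| = 0.8683; 0.8683 < 1, so it converges for any x₀.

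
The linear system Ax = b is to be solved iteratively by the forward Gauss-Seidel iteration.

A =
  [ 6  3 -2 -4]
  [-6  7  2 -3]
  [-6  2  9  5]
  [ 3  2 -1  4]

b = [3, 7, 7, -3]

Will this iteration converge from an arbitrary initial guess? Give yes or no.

A = D + L + U where D = diag(6, 7, 9, 4).
Gauss-Seidel: T = -(D+L)⁻¹U, row 0 first, T[0,3] = -(-4)/(6) = +0.6667; later rows by forward substitution.
  T[0,:] = [+0.0000 -0.5000 +0.3333 +0.6667]
  T[1,:] = [+0.0000 -0.4286 +0.0000 +1.0000]
  T[2,:] = [+0.0000 -0.2381 +0.2222 -0.3333]
  T[3,:] = [+0.0000 +0.5298 -0.1944 -1.0833]
|λ(T)| sorted: 1.5635, 0.3753, 0.1014, 0.0000.
spectral radius ρ = 1.5635; 1.5635 > 1 ⇒ diverges.

no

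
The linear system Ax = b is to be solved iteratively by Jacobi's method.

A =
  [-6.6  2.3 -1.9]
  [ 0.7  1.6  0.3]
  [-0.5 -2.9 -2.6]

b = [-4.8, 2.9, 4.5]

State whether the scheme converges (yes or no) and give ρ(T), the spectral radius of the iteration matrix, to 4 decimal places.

yes, ρ = 0.5775

Write A = D+L+U with D = diag(-6.6, 1.6, -2.6).
Jacobi T = -D⁻¹(L+U): T[2,0] = -(-0.5)/(-2.6) = -0.1923; T[2,2] = 0.
  T[0,:] = [+0.0000 +0.3485 -0.2879]
  T[1,:] = [-0.4375 +0.0000 -0.1875]
  T[2,:] = [-0.1923 -1.1154 +0.0000]
|roots of det(T-λI)|: 0.5775, 0.4706, 0.4706.
ρ(T) = max|λ| = 0.5775; 0.5775 < 1 ⇒ converges.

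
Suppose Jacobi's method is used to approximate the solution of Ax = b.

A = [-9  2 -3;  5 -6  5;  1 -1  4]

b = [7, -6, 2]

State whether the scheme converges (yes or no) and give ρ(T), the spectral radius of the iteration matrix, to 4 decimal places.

Split A = D + L + U, D = diag(-9, -6, 4).
Jacobi T = -D⁻¹(L+U): T[0,2] = -(-3)/(-9) = -0.3333; T[0,0] = 0.
  T[0,:] = [+0.0000, +0.2222, -0.3333]
  T[1,:] = [+0.8333, +0.0000, +0.8333]
  T[2,:] = [-0.2500, +0.2500, +0.0000]
|roots of det(T-λI)|: 0.7896, 0.4911, 0.2985.
ρ = 0.7896; 0.7896 < 1, so it converges for any x₀.

yes, ρ = 0.7896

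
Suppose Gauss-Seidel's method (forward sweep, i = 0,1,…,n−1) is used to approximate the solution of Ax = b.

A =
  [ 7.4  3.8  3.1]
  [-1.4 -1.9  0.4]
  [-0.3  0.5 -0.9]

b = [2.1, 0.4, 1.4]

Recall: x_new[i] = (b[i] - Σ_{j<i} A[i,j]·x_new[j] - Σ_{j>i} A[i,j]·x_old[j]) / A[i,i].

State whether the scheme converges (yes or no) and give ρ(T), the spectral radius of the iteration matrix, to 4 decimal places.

Diagonal D = diag(7.4, -1.9, -0.9); L, U strict lower/upper.
T_GS = -(D+L)⁻¹U: row 0 first, T[0,2] = -(3.1)/(7.4) = -0.4189; later rows by forward substitution.
  T[0,:] = [+0.0000 -0.5135 -0.4189]
  T[1,:] = [+0.0000 +0.3784 +0.5192]
  T[2,:] = [+0.0000 +0.3814 +0.4281]
eigenvalue magnitudes: 0.8489, 0.0424, 0.0000.
ρ = 0.8489; 0.8489 < 1 ⇒ converges.

yes, ρ = 0.8489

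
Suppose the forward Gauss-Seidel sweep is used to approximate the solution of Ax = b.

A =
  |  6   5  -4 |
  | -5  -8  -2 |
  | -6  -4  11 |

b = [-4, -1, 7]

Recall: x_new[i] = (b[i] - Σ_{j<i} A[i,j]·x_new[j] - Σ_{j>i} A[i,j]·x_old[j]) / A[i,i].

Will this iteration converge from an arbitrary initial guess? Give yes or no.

Let D = diag(6, -8, 11); L, U the strict triangles.
GS T = -(D+L)⁻¹U: row 0 first, T[0,1] = -(5)/(6) = -0.8333; later rows by forward substitution.
  T[0,:] = [+0.0000, -0.8333, +0.6667]
  T[1,:] = [+0.0000, +0.5208, -0.6667]
  T[2,:] = [+0.0000, -0.2652, +0.1212]
|roots of det(T-λI)|: 0.7865, 0.1445, 0.0000.
ρ(T) = max|λ| = 0.7865; 0.7865 < 1: convergent.

yes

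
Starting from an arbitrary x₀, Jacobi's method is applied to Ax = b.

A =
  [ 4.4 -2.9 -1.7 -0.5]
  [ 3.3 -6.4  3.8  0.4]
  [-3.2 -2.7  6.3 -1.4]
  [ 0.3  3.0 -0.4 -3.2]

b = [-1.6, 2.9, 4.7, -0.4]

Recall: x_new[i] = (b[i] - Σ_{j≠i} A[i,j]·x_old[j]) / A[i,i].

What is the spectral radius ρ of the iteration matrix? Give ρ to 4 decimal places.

1.1382

Split A = D + L + U, D = diag(4.4, -6.4, 6.3, -3.2).
Jacobi T = -D⁻¹(L+U): T[3,2] = -(-0.4)/(-3.2) = -0.1250; T[3,3] = 0.
  T[0,:] = [+0.0000  +0.6591  +0.3864  +0.1136]
  T[1,:] = [+0.5156  +0.0000  +0.5938  +0.0625]
  T[2,:] = [+0.5079  +0.4286  +0.0000  +0.2222]
  T[3,:] = [+0.0938  +0.9375  -0.1250  +0.0000]
|eigenvalues of T|: 1.1382, 0.4623, 0.4623, 0.2970.
ρ = 1.1382; 1.1382 > 1, so it fails to converge.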